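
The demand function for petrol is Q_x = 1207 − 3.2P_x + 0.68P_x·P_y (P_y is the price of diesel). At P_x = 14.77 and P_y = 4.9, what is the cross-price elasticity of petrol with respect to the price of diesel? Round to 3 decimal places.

0.041

At P_x = 14.77 and P_y = 4.9: Q_x = 1208.950.
∂Q_x/∂P_y = 0.68P_x = 0.68(14.77) = 10.0436.
ε = (∂Q_x/∂P_y)(P_y/Q_x) = 10.0436 × (4.9/1208.950) ≈ 0.041.
ε > 0: substitutes.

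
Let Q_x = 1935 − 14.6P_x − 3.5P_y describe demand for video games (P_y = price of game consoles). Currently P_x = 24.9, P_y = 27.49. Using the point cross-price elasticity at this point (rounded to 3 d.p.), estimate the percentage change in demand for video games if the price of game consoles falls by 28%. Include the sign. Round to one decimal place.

1.8%

At P_x = 24.9, P_y = 27.49: Q_x = 1475.245.
∂Q_x/∂P_y = -3.5.
ε = (∂Q_x/∂P_y)(P_y/Q_x) = -3.5000 × 27.49/1475.245 ≈ -0.065.
%ΔQ_x ≈ ε × %ΔP_y = -0.065 × (-28%) = 1.8%.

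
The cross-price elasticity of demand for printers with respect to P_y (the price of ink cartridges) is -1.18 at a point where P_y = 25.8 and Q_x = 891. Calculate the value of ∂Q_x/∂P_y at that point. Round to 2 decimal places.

-40.75

ε = (∂Q_x/∂P_y)·(P_y/Q_x) ⇒ ∂Q_x/∂P_y = ε·Q_x/P_y = -1.18 × 891/25.8 ≈ -40.75.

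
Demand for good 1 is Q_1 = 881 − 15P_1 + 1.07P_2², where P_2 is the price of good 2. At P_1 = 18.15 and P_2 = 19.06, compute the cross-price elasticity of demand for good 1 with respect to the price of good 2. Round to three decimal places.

At P_1 = 18.15 and P_2 = 19.06: Q_1 = 997.463.
∂Q_1/∂P_2 = 2.14P_2 = 2.14(19.06) = 40.7884.
ε = (∂Q_1/∂P_2)(P_2/Q_1) = 40.7884 × (19.06/997.463) ≈ 0.779.

0.779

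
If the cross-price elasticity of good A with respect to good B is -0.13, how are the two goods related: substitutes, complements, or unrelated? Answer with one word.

ε = -0.13 < 0, so a higher price of good B lowers demand for good A: complements.

complements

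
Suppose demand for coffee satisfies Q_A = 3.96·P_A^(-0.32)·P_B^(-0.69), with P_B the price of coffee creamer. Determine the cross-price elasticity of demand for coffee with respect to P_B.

-0.69

In a log-linear (constant-elasticity) demand function, the coefficient on the exponent of P_B is the cross-price elasticity.
ε = -0.69. Negative, so coffee and coffee creamer are complements.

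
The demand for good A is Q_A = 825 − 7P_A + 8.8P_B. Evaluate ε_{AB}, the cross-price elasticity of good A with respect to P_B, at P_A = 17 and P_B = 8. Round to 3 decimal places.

At P_A = 17 and P_B = 8: Q_A = 776.4.
∂Q_A/∂P_B = 8.8.
ε = (∂Q_A/∂P_B)(P_B/Q_A) = 8.8 × (8/776.4) ≈ 0.091.
Since ε > 0, good A and good B are substitutes.

0.091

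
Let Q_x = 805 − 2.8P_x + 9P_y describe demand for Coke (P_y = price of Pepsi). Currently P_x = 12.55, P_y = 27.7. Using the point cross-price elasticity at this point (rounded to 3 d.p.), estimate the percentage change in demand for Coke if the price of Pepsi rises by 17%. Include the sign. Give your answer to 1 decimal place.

4.2%

At P_x = 12.55, P_y = 27.7: Q_x = 1019.16.
∂Q_x/∂P_y = 9.
ε = (∂Q_x/∂P_y)(P_y/Q_x) = 9.0000 × 27.7/1019.16 ≈ 0.245.
%ΔQ_x ≈ ε × %ΔP_y = 0.245 × (17%) = 4.2%.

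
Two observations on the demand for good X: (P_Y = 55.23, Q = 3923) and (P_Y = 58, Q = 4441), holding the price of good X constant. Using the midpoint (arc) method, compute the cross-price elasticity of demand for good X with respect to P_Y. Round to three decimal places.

ΔQ_X = 4441 − 3923 = 518; ΔP_Y = 58 − 55.23 = 2.77.
Midpoints: Q̄_X = 4182.0, P̄_Y = 56.61.
ε = (ΔQ_X/Q̄_X)/(ΔP_Y/P̄_Y) = (518/4182.0)/(2.77/56.61) ≈ 2.532.

2.532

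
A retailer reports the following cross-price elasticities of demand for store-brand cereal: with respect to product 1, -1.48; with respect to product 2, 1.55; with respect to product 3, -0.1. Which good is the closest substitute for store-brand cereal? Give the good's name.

product 2

Substitutes have ε > 0. Among the positive values, 1.55 (product 2) is largest.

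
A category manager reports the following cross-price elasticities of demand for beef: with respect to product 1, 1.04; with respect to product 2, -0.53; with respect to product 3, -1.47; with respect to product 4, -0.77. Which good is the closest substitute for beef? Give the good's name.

product 1

Substitutes have ε > 0. Among the positive values, 1.04 (product 1) is largest.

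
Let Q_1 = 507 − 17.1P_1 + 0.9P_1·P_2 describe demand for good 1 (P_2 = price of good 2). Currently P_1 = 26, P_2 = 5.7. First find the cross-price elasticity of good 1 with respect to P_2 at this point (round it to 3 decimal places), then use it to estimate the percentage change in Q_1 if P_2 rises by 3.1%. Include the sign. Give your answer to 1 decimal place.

2.1%

At P_1 = 26, P_2 = 5.7: Q_1 = 195.78.
∂Q_1/∂P_2 = 0.9P_1 = 23.4000.
ε = (∂Q_1/∂P_2)(P_2/Q_1) = 23.4000 × 5.7/195.78 ≈ 0.681.
%ΔQ_1 ≈ ε × %ΔP_2 = 0.681 × (3.1%) = 2.1%.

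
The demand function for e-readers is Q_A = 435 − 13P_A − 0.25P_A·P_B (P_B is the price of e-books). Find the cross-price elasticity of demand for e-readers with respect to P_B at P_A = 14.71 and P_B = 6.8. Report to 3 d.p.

-0.114

At P_A = 14.71 and P_B = 6.8: Q_A = 218.763.
∂Q_A/∂P_B = -0.25P_A = -0.25(14.71) = -3.6775.
ε = (∂Q_A/∂P_B)(P_B/Q_A) = -3.6775 × (6.8/218.763) ≈ -0.114.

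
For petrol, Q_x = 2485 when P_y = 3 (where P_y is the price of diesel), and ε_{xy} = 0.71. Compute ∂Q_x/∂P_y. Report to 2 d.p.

588.12

ε = (∂Q_x/∂P_y)·(P_y/Q_x) ⇒ ∂Q_x/∂P_y = ε·Q_x/P_y = 0.71 × 2485/3 ≈ 588.12.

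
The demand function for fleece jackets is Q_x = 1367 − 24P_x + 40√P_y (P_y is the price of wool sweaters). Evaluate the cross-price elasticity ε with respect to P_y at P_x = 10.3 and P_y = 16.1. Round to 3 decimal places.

At P_x = 10.3 and P_y = 16.1: Q_x = 1280.299.
∂Q_x/∂P_y = 40/(2√P_y) = 40/(2√16.1) = 4.9844.
ε = (∂Q_x/∂P_y)(P_y/Q_x) = 4.9844 × (16.1/1280.299) ≈ 0.063.

0.063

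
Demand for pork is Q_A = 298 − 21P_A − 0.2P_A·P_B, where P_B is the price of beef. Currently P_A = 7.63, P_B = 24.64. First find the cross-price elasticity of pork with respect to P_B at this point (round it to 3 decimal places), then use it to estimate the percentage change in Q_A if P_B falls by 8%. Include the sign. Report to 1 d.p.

3.0%

At P_A = 7.63, P_B = 24.64: Q_A = 100.169.
∂Q_A/∂P_B = -0.2P_A = -1.5260.
ε = (∂Q_A/∂P_B)(P_B/Q_A) = -1.5260 × 24.64/100.169 ≈ -0.375.
%ΔQ_A ≈ ε × %ΔP_B = -0.375 × (-8%) = 3.0%.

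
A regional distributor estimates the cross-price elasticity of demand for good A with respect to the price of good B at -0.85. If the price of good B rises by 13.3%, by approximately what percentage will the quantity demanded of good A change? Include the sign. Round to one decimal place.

%ΔQ ≈ ε × %ΔP of good B = -0.85 × (13.3%) = -11.3%.
Demand for good A falls by about 11.3%.

-11.3%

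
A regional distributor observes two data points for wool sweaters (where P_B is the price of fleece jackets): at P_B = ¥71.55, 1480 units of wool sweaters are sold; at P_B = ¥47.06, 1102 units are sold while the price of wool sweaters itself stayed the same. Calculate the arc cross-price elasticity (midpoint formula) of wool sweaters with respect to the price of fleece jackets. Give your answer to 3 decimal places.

0.709

ΔQ_A = 1102 − 1480 = -378; ΔP_B = 47.06 − 71.55 = -24.49.
Midpoints: Q̄_A = 1291.0, P̄_B = 59.30.
ε = (ΔQ_A/Q̄_A)/(ΔP_B/P̄_B) = (-378/1291.0)/(-24.49/59.30) ≈ 0.709.
ε > 0: wool sweaters and fleece jackets are substitutes.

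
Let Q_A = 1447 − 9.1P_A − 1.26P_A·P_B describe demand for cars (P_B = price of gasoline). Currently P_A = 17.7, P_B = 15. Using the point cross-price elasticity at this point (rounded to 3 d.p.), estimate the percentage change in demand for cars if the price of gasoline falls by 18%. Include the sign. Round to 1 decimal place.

6.3%

At P_A = 17.7, P_B = 15: Q_A = 951.4.
∂Q_A/∂P_B = -1.26P_A = -22.3020.
ε = (∂Q_A/∂P_B)(P_B/Q_A) = -22.3020 × 15/951.4 ≈ -0.352.
%ΔQ_A ≈ ε × %ΔP_B = -0.352 × (-18%) = 6.3%.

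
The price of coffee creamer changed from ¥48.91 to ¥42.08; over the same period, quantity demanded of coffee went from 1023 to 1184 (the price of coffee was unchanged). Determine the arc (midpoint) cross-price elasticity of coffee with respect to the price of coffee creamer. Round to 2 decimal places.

ΔQ_A = 1184 − 1023 = 161; ΔP_B = 42.08 − 48.91 = -6.83.
Midpoints: Q̄_A = 1103.5, P̄_B = 45.49.
ε = (ΔQ_A/Q̄_A)/(ΔP_B/P̄_B) = (161/1103.5)/(-6.83/45.49) ≈ -0.97.
ε < 0: coffee and coffee creamer are complements.

-0.97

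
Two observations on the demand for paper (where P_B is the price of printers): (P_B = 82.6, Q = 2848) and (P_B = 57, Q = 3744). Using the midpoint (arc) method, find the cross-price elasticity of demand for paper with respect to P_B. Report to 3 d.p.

ΔQ_A = 3744 − 2848 = 896; ΔP_B = 57 − 82.6 = -25.6.
Midpoints: Q̄_A = 3296.0, P̄_B = 69.80.
ε = (ΔQ_A/Q̄_A)/(ΔP_B/P̄_B) = (896/3296.0)/(-25.6/69.80) ≈ -0.741.

-0.741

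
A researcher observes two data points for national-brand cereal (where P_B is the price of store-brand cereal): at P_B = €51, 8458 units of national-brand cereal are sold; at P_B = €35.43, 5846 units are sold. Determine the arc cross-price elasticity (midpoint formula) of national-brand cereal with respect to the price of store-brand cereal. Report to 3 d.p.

1.014

ΔQ_A = 5846 − 8458 = -2612; ΔP_B = 35.43 − 51 = -15.57.
Midpoints: Q̄_A = 7152.0, P̄_B = 43.22.
ε = (ΔQ_A/Q̄_A)/(ΔP_B/P̄_B) = (-2612/7152.0)/(-15.57/43.22) ≈ 1.014.
ε > 0: national-brand cereal and store-brand cereal are substitutes.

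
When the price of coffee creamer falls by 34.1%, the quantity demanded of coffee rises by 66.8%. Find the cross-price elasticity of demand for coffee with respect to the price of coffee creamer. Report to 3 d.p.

-1.959

ε = (%ΔQ of coffee) / (%ΔP of coffee creamer) = (66.8%) / (-34.1%) ≈ -1.959.
Negative cross-price elasticity: complements.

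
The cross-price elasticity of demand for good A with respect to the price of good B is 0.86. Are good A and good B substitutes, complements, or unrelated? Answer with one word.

ε = 0.86 > 0, so a higher price of good B raises demand for good A: substitutes.

substitutes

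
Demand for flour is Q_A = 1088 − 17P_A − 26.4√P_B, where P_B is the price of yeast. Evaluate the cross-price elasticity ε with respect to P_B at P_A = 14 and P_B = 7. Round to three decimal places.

At P_A = 14 and P_B = 7: Q_A = 780.152.
∂Q_A/∂P_B = -26.4/(2√P_B) = -26.4/(2√7) = -4.9891.
ε = (∂Q_A/∂P_B)(P_B/Q_A) = -4.9891 × (7/780.152) ≈ -0.045.
ε < 0: complements.

-0.045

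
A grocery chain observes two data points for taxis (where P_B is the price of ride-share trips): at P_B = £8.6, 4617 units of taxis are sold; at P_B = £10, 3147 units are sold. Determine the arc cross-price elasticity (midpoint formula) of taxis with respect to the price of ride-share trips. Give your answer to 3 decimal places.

ΔQ_A = 3147 − 4617 = -1470; ΔP_B = 10 − 8.6 = 1.4.
Midpoints: Q̄_A = 3882.0, P̄_B = 9.30.
ε = (ΔQ_A/Q̄_A)/(ΔP_B/P̄_B) = (-1470/3882.0)/(1.4/9.30) ≈ -2.515.

-2.515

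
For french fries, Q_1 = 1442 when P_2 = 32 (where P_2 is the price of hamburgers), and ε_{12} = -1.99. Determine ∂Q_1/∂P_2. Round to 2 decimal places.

ε = (∂Q_1/∂P_2)·(P_2/Q_1) ⇒ ∂Q_1/∂P_2 = ε·Q_1/P_2 = -1.99 × 1442/32 ≈ -89.67.

-89.67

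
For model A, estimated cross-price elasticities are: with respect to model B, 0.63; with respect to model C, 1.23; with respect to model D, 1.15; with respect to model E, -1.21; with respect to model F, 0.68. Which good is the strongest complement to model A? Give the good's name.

Complements have ε < 0. The most negative value is -1.21 (model E).

model E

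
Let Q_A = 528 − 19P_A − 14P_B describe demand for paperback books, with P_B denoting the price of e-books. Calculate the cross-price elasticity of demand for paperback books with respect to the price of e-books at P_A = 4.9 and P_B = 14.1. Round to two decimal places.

At P_A = 4.9 and P_B = 14.1: Q_A = 237.5.
∂Q_A/∂P_B = -14.
ε = (∂Q_A/∂P_B)(P_B/Q_A) = -14 × (14.1/237.5) ≈ -0.83.
Since ε < 0, paperback books and e-books are complements.

-0.83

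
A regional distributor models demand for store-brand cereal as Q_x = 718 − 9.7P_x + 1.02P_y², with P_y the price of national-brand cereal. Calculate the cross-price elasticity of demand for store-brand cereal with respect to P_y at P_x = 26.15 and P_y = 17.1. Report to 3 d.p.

0.782

At P_x = 26.15 and P_y = 17.1: Q_x = 762.603.
∂Q_x/∂P_y = 2.04P_y = 2.04(17.1) = 34.8840.
ε = (∂Q_x/∂P_y)(P_y/Q_x) = 34.8840 × (17.1/762.603) ≈ 0.782.
ε > 0: substitutes.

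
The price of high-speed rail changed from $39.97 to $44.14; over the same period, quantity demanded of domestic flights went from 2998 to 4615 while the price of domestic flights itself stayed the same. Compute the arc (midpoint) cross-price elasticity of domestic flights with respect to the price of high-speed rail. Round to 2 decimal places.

4.28

ΔQ_A = 4615 − 2998 = 1617; ΔP_B = 44.14 − 39.97 = 4.17.
Midpoints: Q̄_A = 3806.5, P̄_B = 42.05.
ε = (ΔQ_A/Q̄_A)/(ΔP_B/P̄_B) = (1617/3806.5)/(4.17/42.05) ≈ 4.28.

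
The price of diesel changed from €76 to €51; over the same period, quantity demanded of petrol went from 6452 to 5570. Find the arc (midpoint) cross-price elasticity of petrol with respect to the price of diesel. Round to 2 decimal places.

0.37

ΔQ_A = 5570 − 6452 = -882; ΔP_B = 51 − 76 = -25.
Midpoints: Q̄_A = 6011.0, P̄_B = 63.50.
ε = (ΔQ_A/Q̄_A)/(ΔP_B/P̄_B) = (-882/6011.0)/(-25/63.50) ≈ 0.37.
ε > 0: petrol and diesel are substitutes.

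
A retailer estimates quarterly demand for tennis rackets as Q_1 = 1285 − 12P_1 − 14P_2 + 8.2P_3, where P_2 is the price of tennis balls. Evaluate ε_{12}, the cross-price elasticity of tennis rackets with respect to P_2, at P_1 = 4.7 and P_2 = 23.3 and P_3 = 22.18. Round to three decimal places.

At P_1 = 4.7 and P_2 = 23.3 and P_3 = 22.18: Q_1 = 1084.276.
∂Q_1/∂P_2 = -14.
ε = (∂Q_1/∂P_2)(P_2/Q_1) = -14 × (23.3/1084.276) ≈ -0.301.

-0.301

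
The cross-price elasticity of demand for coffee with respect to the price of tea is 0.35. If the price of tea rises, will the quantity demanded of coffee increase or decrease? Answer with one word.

ε > 0 and the price of tea rises, so the quantity of coffee moves in the same direction: it increases.

increase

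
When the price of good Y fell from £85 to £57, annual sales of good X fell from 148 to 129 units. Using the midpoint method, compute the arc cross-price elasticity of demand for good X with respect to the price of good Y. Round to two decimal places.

0.35

ΔQ_X = 129 − 148 = -19; ΔP_Y = 57 − 85 = -28.
Midpoints: Q̄_X = 138.5, P̄_Y = 71.00.
ε = (ΔQ_X/Q̄_X)/(ΔP_Y/P̄_Y) = (-19/138.5)/(-28/71.00) ≈ 0.35.
ε > 0: good X and good Y are substitutes.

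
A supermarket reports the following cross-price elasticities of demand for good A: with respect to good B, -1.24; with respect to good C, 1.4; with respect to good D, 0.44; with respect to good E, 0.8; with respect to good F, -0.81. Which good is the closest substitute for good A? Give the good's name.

good C

Substitutes have ε > 0. Among the positive values, 1.4 (good C) is largest.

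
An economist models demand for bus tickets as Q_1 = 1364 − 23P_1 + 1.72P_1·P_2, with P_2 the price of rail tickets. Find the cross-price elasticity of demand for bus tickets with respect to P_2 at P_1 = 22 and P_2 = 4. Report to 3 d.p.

At P_1 = 22 and P_2 = 4: Q_1 = 1009.36.
∂Q_1/∂P_2 = 1.72P_1 = 1.72(22) = 37.8400.
ε = (∂Q_1/∂P_2)(P_2/Q_1) = 37.8400 × (4/1009.36) ≈ 0.150.
ε > 0: substitutes.

0.150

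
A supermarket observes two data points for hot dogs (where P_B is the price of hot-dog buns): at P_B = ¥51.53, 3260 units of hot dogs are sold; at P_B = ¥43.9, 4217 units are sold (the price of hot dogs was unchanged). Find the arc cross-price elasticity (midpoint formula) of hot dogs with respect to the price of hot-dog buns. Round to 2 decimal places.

ΔQ_A = 4217 − 3260 = 957; ΔP_B = 43.9 − 51.53 = -7.63.
Midpoints: Q̄_A = 3738.5, P̄_B = 47.72.
ε = (ΔQ_A/Q̄_A)/(ΔP_B/P̄_B) = (957/3738.5)/(-7.63/47.72) ≈ -1.60.
ε < 0: hot dogs and hot-dog buns are complements.

-1.60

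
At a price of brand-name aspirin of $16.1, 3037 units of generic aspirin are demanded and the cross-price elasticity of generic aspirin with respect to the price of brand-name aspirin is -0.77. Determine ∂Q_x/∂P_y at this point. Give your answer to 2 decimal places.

ε = (∂Q_x/∂P_y)·(P_y/Q_x) ⇒ ∂Q_x/∂P_y = ε·Q_x/P_y = -0.77 × 3037/16.1 ≈ -145.25.

-145.25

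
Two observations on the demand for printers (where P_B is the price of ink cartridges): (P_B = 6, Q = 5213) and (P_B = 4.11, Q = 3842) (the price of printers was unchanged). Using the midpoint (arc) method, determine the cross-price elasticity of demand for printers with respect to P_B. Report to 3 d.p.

ΔQ_A = 3842 − 5213 = -1371; ΔP_B = 4.11 − 6 = -1.89.
Midpoints: Q̄_A = 4527.5, P̄_B = 5.05.
ε = (ΔQ_A/Q̄_A)/(ΔP_B/P̄_B) = (-1371/4527.5)/(-1.89/5.05) ≈ 0.810.

0.810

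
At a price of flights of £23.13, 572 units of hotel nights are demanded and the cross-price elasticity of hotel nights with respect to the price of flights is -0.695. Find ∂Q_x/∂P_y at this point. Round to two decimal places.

-17.19

ε = (∂Q_x/∂P_y)·(P_y/Q_x) ⇒ ∂Q_x/∂P_y = ε·Q_x/P_y = -0.695 × 572/23.13 ≈ -17.19.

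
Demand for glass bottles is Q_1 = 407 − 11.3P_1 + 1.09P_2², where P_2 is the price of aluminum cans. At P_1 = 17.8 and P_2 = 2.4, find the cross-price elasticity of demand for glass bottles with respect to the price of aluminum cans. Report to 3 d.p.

0.059

At P_1 = 17.8 and P_2 = 2.4: Q_1 = 212.138.
∂Q_1/∂P_2 = 2.18P_2 = 2.18(2.4) = 5.2320.
ε = (∂Q_1/∂P_2)(P_2/Q_1) = 5.2320 × (2.4/212.138) ≈ 0.059.
ε > 0: substitutes.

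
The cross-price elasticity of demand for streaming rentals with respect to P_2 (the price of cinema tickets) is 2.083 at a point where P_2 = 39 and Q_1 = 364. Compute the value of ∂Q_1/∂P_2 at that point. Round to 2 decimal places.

19.44

ε = (∂Q_1/∂P_2)·(P_2/Q_1) ⇒ ∂Q_1/∂P_2 = ε·Q_1/P_2 = 2.083 × 364/39 ≈ 19.44.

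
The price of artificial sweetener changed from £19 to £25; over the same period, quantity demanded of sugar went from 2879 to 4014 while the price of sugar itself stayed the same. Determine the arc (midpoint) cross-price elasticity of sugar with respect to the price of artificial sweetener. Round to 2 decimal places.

ΔQ_A = 4014 − 2879 = 1135; ΔP_B = 25 − 19 = 6.
Midpoints: Q̄_A = 3446.5, P̄_B = 22.00.
ε = (ΔQ_A/Q̄_A)/(ΔP_B/P̄_B) = (1135/3446.5)/(6/22.00) ≈ 1.21.
ε > 0: sugar and artificial sweetener are substitutes.

1.21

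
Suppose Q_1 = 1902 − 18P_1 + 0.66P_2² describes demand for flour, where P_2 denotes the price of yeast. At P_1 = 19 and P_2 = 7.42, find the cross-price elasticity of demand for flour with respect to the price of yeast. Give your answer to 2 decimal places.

At P_1 = 19 and P_2 = 7.42: Q_1 = 1596.337.
∂Q_1/∂P_2 = 1.32P_2 = 1.32(7.42) = 9.7944.
ε = (∂Q_1/∂P_2)(P_2/Q_1) = 9.7944 × (7.42/1596.337) ≈ 0.05.

0.05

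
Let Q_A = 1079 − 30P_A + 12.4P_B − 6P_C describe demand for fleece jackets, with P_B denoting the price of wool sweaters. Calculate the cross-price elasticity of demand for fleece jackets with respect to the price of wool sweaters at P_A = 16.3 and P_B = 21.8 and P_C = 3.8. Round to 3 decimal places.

0.323

At P_A = 16.3 and P_B = 21.8 and P_C = 3.8: Q_A = 837.52.
∂Q_A/∂P_B = 12.4.
ε = (∂Q_A/∂P_B)(P_B/Q_A) = 12.4 × (21.8/837.52) ≈ 0.323.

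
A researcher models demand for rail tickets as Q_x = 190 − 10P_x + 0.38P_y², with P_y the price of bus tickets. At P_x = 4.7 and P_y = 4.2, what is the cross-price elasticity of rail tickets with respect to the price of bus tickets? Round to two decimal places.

At P_x = 4.7 and P_y = 4.2: Q_x = 149.703.
∂Q_x/∂P_y = 0.76P_y = 0.76(4.2) = 3.1920.
ε = (∂Q_x/∂P_y)(P_y/Q_x) = 3.1920 × (4.2/149.703) ≈ 0.09.
ε > 0: substitutes.

0.09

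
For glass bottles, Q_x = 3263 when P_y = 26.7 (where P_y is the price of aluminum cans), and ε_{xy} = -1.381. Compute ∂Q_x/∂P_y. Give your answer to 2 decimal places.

-168.77

ε = (∂Q_x/∂P_y)·(P_y/Q_x) ⇒ ∂Q_x/∂P_y = ε·Q_x/P_y = -1.381 × 3263/26.7 ≈ -168.77.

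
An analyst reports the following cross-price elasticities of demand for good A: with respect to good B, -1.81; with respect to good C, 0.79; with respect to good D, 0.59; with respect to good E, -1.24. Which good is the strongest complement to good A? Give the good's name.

good B

Complements have ε < 0. The most negative value is -1.81 (good B).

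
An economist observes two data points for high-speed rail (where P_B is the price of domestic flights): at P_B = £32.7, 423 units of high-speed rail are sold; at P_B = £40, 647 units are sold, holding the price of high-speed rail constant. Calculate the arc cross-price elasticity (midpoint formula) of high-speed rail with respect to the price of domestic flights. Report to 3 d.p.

2.085

ΔQ_A = 647 − 423 = 224; ΔP_B = 40 − 32.7 = 7.3.
Midpoints: Q̄_A = 535.0, P̄_B = 36.35.
ε = (ΔQ_A/Q̄_A)/(ΔP_B/P̄_B) = (224/535.0)/(7.3/36.35) ≈ 2.085.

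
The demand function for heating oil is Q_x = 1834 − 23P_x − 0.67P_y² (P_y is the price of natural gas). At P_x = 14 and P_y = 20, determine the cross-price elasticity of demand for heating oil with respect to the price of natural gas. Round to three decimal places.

-0.431

At P_x = 14 and P_y = 20: Q_x = 1244.
∂Q_x/∂P_y = -1.34P_y = -1.34(20) = -26.8000.
ε = (∂Q_x/∂P_y)(P_y/Q_x) = -26.8000 × (20/1244) ≈ -0.431.
ε < 0: complements.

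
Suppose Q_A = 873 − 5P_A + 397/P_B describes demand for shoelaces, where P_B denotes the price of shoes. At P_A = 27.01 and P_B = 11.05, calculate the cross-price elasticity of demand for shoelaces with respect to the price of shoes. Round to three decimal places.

At P_A = 27.01 and P_B = 11.05: Q_A = 773.878.
∂Q_A/∂P_B = −397/P_B² = -3.2514.
ε = (∂Q_A/∂P_B)(P_B/Q_A) = -3.2514 × (11.05/773.878) ≈ -0.046.

-0.046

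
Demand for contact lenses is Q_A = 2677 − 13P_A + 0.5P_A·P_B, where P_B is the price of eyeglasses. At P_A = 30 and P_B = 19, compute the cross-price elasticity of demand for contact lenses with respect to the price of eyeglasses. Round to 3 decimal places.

At P_A = 30 and P_B = 19: Q_A = 2572.
∂Q_A/∂P_B = 0.5P_A = 0.5(30) = 15.0000.
ε = (∂Q_A/∂P_B)(P_B/Q_A) = 15.0000 × (19/2572) ≈ 0.111.
ε > 0: substitutes.

0.111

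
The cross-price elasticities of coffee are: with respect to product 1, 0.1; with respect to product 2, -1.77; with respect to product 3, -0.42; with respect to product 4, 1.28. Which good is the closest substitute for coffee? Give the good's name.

product 4

Substitutes have ε > 0. Among the positive values, 1.28 (product 4) is largest.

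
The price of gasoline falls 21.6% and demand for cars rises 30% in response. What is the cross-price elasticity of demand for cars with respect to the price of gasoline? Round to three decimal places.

-1.389

ε = (%ΔQ of cars) / (%ΔP of gasoline) = (30%) / (-21.6%) ≈ -1.389.
Negative cross-price elasticity: complements.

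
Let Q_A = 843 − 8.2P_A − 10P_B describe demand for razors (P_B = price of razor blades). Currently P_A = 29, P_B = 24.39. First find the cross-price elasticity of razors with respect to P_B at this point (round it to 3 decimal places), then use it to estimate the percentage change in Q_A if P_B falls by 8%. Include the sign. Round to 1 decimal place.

At P_A = 29, P_B = 24.39: Q_A = 361.3.
∂Q_A/∂P_B = -10.
ε = (∂Q_A/∂P_B)(P_B/Q_A) = -10.0000 × 24.39/361.3 ≈ -0.675.
%ΔQ_A ≈ ε × %ΔP_B = -0.675 × (-8%) = 5.4%.

5.4%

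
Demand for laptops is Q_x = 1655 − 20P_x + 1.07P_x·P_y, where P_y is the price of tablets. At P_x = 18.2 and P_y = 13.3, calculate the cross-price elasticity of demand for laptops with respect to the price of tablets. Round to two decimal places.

0.17

At P_x = 18.2 and P_y = 13.3: Q_x = 1550.004.
∂Q_x/∂P_y = 1.07P_x = 1.07(18.2) = 19.4740.
ε = (∂Q_x/∂P_y)(P_y/Q_x) = 19.4740 × (13.3/1550.004) ≈ 0.17.
ε > 0: substitutes.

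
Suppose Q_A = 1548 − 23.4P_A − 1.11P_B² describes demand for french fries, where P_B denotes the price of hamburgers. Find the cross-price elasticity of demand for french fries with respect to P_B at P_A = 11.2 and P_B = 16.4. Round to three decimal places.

-0.605

At P_A = 11.2 and P_B = 16.4: Q_A = 987.374.
∂Q_A/∂P_B = -2.22P_B = -2.22(16.4) = -36.4080.
ε = (∂Q_A/∂P_B)(P_B/Q_A) = -36.4080 × (16.4/987.374) ≈ -0.605.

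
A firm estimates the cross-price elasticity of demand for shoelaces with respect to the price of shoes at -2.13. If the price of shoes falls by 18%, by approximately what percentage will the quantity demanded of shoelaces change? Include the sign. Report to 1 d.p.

%ΔQ ≈ ε × %ΔP of shoes = -2.13 × (-18%) = 38.3%.

38.3%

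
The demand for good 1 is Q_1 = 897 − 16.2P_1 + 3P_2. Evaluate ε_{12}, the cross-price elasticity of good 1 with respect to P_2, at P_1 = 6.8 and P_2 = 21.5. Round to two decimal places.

0.08

At P_1 = 6.8 and P_2 = 21.5: Q_1 = 851.34.
∂Q_1/∂P_2 = 3.
ε = (∂Q_1/∂P_2)(P_2/Q_1) = 3 × (21.5/851.34) ≈ 0.08.
Since ε > 0, good 1 and good 2 are substitutes.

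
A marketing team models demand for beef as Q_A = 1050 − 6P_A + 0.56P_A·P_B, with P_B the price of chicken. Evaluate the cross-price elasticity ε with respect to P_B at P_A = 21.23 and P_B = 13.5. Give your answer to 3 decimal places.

0.148

At P_A = 21.23 and P_B = 13.5: Q_A = 1083.119.
∂Q_A/∂P_B = 0.56P_A = 0.56(21.23) = 11.8888.
ε = (∂Q_A/∂P_B)(P_B/Q_A) = 11.8888 × (13.5/1083.119) ≈ 0.148.
ε > 0: substitutes.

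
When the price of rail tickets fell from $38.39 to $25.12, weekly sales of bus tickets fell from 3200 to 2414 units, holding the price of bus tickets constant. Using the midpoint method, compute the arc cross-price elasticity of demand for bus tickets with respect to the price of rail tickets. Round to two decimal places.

ΔQ_A = 2414 − 3200 = -786; ΔP_B = 25.12 − 38.39 = -13.27.
Midpoints: Q̄_A = 2807.0, P̄_B = 31.76.
ε = (ΔQ_A/Q̄_A)/(ΔP_B/P̄_B) = (-786/2807.0)/(-13.27/31.76) ≈ 0.67.
ε > 0: bus tickets and rail tickets are substitutes.

0.67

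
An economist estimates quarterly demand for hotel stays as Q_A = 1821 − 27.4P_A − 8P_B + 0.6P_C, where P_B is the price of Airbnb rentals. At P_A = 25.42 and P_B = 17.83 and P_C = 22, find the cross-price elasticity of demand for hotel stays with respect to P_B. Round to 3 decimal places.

At P_A = 25.42 and P_B = 17.83 and P_C = 22: Q_A = 995.052.
∂Q_A/∂P_B = -8.
ε = (∂Q_A/∂P_B)(P_B/Q_A) = -8 × (17.83/995.052) ≈ -0.143.

-0.143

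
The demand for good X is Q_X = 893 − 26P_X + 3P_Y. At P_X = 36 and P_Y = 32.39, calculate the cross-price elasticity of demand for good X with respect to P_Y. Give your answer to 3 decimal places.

1.794

At P_X = 36 and P_Y = 32.39: Q_X = 54.17.
∂Q_X/∂P_Y = 3.
ε = (∂Q_X/∂P_Y)(P_Y/Q_X) = 3 × (32.39/54.17) ≈ 1.794.
Since ε > 0, good X and good Y are substitutes.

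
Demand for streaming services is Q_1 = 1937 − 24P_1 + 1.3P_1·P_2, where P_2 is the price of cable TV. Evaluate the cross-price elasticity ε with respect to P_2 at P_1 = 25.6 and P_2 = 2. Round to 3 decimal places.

0.048

At P_1 = 25.6 and P_2 = 2: Q_1 = 1389.16.
∂Q_1/∂P_2 = 1.3P_1 = 1.3(25.6) = 33.2800.
ε = (∂Q_1/∂P_2)(P_2/Q_1) = 33.2800 × (2/1389.16) ≈ 0.048.
ε > 0: substitutes.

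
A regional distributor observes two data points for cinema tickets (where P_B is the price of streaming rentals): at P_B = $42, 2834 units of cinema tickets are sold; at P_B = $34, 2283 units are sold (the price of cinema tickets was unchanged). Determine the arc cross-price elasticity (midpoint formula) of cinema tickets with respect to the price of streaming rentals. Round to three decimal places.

1.023

ΔQ_A = 2283 − 2834 = -551; ΔP_B = 34 − 42 = -8.
Midpoints: Q̄_A = 2558.5, P̄_B = 38.00.
ε = (ΔQ_A/Q̄_A)/(ΔP_B/P̄_B) = (-551/2558.5)/(-8/38.00) ≈ 1.023.
ε > 0: cinema tickets and streaming rentals are substitutes.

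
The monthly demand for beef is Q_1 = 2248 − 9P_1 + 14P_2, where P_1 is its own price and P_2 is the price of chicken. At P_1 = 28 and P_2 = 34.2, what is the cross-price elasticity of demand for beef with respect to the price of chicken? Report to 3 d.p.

At P_1 = 28 and P_2 = 34.2: Q_1 = 2474.8.
∂Q_1/∂P_2 = 14.
ε = (∂Q_1/∂P_2)(P_2/Q_1) = 14 × (34.2/2474.8) ≈ 0.193.

0.193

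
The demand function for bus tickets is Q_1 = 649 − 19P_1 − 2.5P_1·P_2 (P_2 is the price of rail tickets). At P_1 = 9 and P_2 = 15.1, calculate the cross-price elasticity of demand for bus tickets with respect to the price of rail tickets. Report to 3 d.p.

At P_1 = 9 and P_2 = 15.1: Q_1 = 138.25.
∂Q_1/∂P_2 = -2.5P_1 = -2.5(9) = -22.5000.
ε = (∂Q_1/∂P_2)(P_2/Q_1) = -22.5000 × (15.1/138.25) ≈ -2.458.
ε < 0: complements.

-2.458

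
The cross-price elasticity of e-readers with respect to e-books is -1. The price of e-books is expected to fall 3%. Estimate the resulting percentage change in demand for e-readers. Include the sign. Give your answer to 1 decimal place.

3.0%

%ΔQ ≈ ε × %ΔP of e-books = -1 × (-3%) = 3.0%.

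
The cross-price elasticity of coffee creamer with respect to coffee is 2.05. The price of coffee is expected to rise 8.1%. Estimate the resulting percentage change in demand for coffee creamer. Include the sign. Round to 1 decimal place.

16.6%

%ΔQ ≈ ε × %ΔP of coffee = 2.05 × (8.1%) = 16.6%.
Demand for coffee creamer rises by about 16.6%.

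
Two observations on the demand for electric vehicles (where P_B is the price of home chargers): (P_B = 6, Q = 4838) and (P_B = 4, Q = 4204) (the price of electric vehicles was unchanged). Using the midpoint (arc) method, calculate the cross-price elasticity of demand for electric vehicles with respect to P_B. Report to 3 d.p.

ΔQ_A = 4204 − 4838 = -634; ΔP_B = 4 − 6 = -2.
Midpoints: Q̄_A = 4521.0, P̄_B = 5.00.
ε = (ΔQ_A/Q̄_A)/(ΔP_B/P̄_B) = (-634/4521.0)/(-2/5.00) ≈ 0.351.
ε > 0: electric vehicles and home chargers are substitutes.

0.351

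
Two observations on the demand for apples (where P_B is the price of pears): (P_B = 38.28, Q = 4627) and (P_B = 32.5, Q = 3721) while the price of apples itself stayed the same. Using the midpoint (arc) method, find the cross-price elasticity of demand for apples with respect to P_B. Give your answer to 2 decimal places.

ΔQ_A = 3721 − 4627 = -906; ΔP_B = 32.5 − 38.28 = -5.78.
Midpoints: Q̄_A = 4174.0, P̄_B = 35.39.
ε = (ΔQ_A/Q̄_A)/(ΔP_B/P̄_B) = (-906/4174.0)/(-5.78/35.39) ≈ 1.33.

1.33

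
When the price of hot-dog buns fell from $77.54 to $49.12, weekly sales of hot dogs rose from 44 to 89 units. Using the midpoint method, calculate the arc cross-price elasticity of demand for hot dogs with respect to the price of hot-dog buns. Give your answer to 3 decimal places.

-1.508

ΔQ_A = 89 − 44 = 45; ΔP_B = 49.12 − 77.54 = -28.42.
Midpoints: Q̄_A = 66.5, P̄_B = 63.33.
ε = (ΔQ_A/Q̄_A)/(ΔP_B/P̄_B) = (45/66.5)/(-28.42/63.33) ≈ -1.508.
ε < 0: hot dogs and hot-dog buns are complements.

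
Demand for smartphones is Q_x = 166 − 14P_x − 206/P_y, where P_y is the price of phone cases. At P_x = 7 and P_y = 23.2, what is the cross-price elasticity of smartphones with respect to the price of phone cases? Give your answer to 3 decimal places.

At P_x = 7 and P_y = 23.2: Q_x = 59.121.
∂Q_x/∂P_y = 206/P_y² = 0.3827.
ε = (∂Q_x/∂P_y)(P_y/Q_x) = 0.3827 × (23.2/59.121) ≈ 0.150.
ε > 0: substitutes.

0.150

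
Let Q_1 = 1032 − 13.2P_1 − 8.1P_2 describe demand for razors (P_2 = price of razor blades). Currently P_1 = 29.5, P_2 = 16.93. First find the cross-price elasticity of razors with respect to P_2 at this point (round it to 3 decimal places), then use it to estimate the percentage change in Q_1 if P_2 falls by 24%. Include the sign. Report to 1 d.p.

6.5%

At P_1 = 29.5, P_2 = 16.93: Q_1 = 505.467.
∂Q_1/∂P_2 = -8.1.
ε = (∂Q_1/∂P_2)(P_2/Q_1) = -8.1000 × 16.93/505.467 ≈ -0.271.
%ΔQ_1 ≈ ε × %ΔP_2 = -0.271 × (-24%) = 6.5%.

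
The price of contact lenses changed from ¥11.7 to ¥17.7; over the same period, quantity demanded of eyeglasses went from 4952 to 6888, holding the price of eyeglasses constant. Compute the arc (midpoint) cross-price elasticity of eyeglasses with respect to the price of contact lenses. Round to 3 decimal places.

ΔQ_A = 6888 − 4952 = 1936; ΔP_B = 17.7 − 11.7 = 6.
Midpoints: Q̄_A = 5920.0, P̄_B = 14.70.
ε = (ΔQ_A/Q̄_A)/(ΔP_B/P̄_B) = (1936/5920.0)/(6/14.70) ≈ 0.801.

0.801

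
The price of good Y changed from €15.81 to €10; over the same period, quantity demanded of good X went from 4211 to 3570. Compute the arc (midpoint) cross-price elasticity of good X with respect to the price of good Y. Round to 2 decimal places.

0.37

ΔQ_X = 3570 − 4211 = -641; ΔP_Y = 10 − 15.81 = -5.81.
Midpoints: Q̄_X = 3890.5, P̄_Y = 12.91.
ε = (ΔQ_X/Q̄_X)/(ΔP_Y/P̄_Y) = (-641/3890.5)/(-5.81/12.91) ≈ 0.37.
ε > 0: good X and good Y are substitutes.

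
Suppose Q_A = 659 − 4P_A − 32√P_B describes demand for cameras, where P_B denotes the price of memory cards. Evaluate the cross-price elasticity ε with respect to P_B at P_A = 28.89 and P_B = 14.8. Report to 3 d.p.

-0.146

At P_A = 28.89 and P_B = 14.8: Q_A = 420.334.
∂Q_A/∂P_B = -32/(2√P_B) = -32/(2√14.8) = -4.1590.
ε = (∂Q_A/∂P_B)(P_B/Q_A) = -4.1590 × (14.8/420.334) ≈ -0.146.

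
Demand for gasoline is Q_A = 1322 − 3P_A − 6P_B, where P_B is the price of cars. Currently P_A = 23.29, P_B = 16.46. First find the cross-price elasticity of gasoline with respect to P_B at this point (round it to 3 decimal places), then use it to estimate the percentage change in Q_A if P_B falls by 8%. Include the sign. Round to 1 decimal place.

At P_A = 23.29, P_B = 16.46: Q_A = 1153.37.
∂Q_A/∂P_B = -6.
ε = (∂Q_A/∂P_B)(P_B/Q_A) = -6.0000 × 16.46/1153.37 ≈ -0.086.
%ΔQ_A ≈ ε × %ΔP_B = -0.086 × (-8%) = 0.7%.

0.7%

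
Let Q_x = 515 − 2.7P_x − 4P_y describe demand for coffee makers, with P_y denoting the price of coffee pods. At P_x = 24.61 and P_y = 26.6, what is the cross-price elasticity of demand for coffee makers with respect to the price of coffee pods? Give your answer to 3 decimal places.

At P_x = 24.61 and P_y = 26.6: Q_x = 342.153.
∂Q_x/∂P_y = -4.
ε = (∂Q_x/∂P_y)(P_y/Q_x) = -4 × (26.6/342.153) ≈ -0.311.

-0.311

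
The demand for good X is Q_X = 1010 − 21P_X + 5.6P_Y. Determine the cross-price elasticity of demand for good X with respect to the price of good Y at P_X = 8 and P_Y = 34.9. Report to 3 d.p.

0.188

At P_X = 8 and P_Y = 34.9: Q_X = 1037.44.
∂Q_X/∂P_Y = 5.6.
ε = (∂Q_X/∂P_Y)(P_Y/Q_X) = 5.6 × (34.9/1037.44) ≈ 0.188.
Since ε > 0, good X and good Y are substitutes.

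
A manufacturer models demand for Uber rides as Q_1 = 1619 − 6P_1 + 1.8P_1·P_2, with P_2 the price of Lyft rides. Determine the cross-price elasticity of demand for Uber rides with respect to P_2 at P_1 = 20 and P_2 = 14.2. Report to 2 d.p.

0.25

At P_1 = 20 and P_2 = 14.2: Q_1 = 2010.2.
∂Q_1/∂P_2 = 1.8P_1 = 1.8(20) = 36.0000.
ε = (∂Q_1/∂P_2)(P_2/Q_1) = 36.0000 × (14.2/2010.2) ≈ 0.25.
ε > 0: substitutes.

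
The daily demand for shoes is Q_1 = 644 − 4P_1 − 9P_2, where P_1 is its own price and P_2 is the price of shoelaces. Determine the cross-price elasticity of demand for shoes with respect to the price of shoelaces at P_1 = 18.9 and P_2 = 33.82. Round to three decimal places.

At P_1 = 18.9 and P_2 = 33.82: Q_1 = 264.02.
∂Q_1/∂P_2 = -9.
ε = (∂Q_1/∂P_2)(P_2/Q_1) = -9 × (33.82/264.02) ≈ -1.153.
Since ε < 0, shoes and shoelaces are complements.

-1.153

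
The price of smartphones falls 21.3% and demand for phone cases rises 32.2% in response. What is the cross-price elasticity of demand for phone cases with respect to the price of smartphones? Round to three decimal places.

-1.512

ε = (%ΔQ of phone cases) / (%ΔP of smartphones) = (32.2%) / (-21.3%) ≈ -1.512.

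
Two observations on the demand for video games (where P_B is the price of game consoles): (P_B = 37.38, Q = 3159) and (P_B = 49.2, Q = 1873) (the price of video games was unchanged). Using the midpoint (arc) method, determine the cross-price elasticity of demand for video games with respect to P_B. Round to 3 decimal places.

-1.872

ΔQ_A = 1873 − 3159 = -1286; ΔP_B = 49.2 − 37.38 = 11.82.
Midpoints: Q̄_A = 2516.0, P̄_B = 43.29.
ε = (ΔQ_A/Q̄_A)/(ΔP_B/P̄_B) = (-1286/2516.0)/(11.82/43.29) ≈ -1.872.
ε < 0: video games and game consoles are complements.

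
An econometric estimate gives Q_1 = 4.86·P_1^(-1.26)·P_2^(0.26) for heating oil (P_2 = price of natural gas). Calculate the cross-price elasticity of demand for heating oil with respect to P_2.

In a log-linear (constant-elasticity) demand function, the coefficient on the exponent of P_2 is the cross-price elasticity.
ε = 0.26. Positive, so heating oil and natural gas are substitutes.

0.26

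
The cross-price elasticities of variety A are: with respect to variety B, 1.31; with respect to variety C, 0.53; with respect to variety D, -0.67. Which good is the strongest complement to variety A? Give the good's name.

variety D

Complements have ε < 0. The most negative value is -0.67 (variety D).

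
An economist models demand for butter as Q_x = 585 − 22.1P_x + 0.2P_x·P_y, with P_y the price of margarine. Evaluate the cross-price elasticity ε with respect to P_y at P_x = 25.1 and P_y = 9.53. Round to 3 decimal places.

0.612

At P_x = 25.1 and P_y = 9.53: Q_x = 78.131.
∂Q_x/∂P_y = 0.2P_x = 0.2(25.1) = 5.0200.
ε = (∂Q_x/∂P_y)(P_y/Q_x) = 5.0200 × (9.53/78.131) ≈ 0.612.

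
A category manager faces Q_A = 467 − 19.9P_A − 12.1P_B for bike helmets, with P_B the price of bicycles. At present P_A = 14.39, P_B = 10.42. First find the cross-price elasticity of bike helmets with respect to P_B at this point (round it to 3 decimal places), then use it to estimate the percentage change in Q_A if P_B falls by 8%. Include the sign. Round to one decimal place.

18.5%

At P_A = 14.39, P_B = 10.42: Q_A = 54.557.
∂Q_A/∂P_B = -12.1.
ε = (∂Q_A/∂P_B)(P_B/Q_A) = -12.1000 × 10.42/54.557 ≈ -2.311.
%ΔQ_A ≈ ε × %ΔP_B = -2.311 × (-8%) = 18.5%.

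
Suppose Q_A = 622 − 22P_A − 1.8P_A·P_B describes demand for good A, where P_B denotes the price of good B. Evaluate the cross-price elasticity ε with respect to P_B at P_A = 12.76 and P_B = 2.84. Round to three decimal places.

-0.236

At P_A = 12.76 and P_B = 2.84: Q_A = 276.051.
∂Q_A/∂P_B = -1.8P_A = -1.8(12.76) = -22.9680.
ε = (∂Q_A/∂P_B)(P_B/Q_A) = -22.9680 × (2.84/276.051) ≈ -0.236.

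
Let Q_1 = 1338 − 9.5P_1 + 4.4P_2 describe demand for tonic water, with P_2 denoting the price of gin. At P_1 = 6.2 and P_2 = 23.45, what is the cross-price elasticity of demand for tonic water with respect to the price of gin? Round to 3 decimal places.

0.075

At P_1 = 6.2 and P_2 = 23.45: Q_1 = 1382.28.
∂Q_1/∂P_2 = 4.4.
ε = (∂Q_1/∂P_2)(P_2/Q_1) = 4.4 × (23.45/1382.28) ≈ 0.075.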